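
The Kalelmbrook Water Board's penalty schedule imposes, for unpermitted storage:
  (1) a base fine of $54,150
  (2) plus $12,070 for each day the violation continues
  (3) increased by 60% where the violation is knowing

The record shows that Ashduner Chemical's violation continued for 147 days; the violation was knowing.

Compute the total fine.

Civil penalty: $2,925,504

Per-day component: 147 × $12,070 = $1,774,290
Base plus per-day: $54,150 + $1,774,290 = $1,828,440
Enhancement: 60% of $1,828,440 = $1,097,064
Enhanced fine: $1,828,440 + $1,097,064 = $2,925,504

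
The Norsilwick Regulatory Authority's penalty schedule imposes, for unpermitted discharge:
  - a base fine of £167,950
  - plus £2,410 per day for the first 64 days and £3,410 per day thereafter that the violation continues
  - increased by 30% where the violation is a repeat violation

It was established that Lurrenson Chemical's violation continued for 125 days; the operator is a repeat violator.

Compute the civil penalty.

£689,260

First 64 days: 64 × £2,410 = £154,240
Remaining days: (125 − 64) × £3,410 = £208,010
Per-day component: £154,240 + £208,010 = £362,250
Base plus per-day: £167,950 + £362,250 = £530,200
Enhancement: 30% of £530,200 = £159,060
Enhanced fine: £530,200 + £159,060 = £689,260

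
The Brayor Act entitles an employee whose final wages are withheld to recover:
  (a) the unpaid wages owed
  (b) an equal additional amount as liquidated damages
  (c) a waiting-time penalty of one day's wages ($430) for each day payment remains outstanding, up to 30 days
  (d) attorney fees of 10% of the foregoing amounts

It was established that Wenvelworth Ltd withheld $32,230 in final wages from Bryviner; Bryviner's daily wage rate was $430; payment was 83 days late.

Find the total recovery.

Liquidated damages (equal amount): $32,230
Penalty days: min(83, 30) = 30
Waiting-time penalty: 30 × $430 = $12,900
Subtotal: $32,230 + $32,230 + $12,900 = $77,360
Attorney fees: 10% of $77,360 = $7,736
Total award: $77,360 + $7,736 = $85,096

$85,096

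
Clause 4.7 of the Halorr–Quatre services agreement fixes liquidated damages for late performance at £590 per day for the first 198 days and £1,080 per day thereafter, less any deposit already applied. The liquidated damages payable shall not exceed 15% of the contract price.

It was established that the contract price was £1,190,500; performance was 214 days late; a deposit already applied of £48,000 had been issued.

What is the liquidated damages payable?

First 198 days: 198 × £590 = £116,820
Remaining days: (214 − 198) × £1,080 = £17,280
Accrued per-day damages: £116,820 + £17,280 = £134,100
Less deposit already applied: £134,100 − £48,000 = £86,100
Cap: 15% of £1,190,500 = £178,575
Cap at £178,575: £86,100 is within the cap, no reduction.

£86,100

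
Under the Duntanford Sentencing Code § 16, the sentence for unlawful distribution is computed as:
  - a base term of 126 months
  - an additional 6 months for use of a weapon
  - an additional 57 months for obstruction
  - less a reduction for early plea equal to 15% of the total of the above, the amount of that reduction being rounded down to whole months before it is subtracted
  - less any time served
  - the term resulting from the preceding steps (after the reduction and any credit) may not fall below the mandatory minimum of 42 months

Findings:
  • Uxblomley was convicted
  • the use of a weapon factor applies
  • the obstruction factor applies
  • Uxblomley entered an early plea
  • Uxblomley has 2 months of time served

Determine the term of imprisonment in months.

159 months

Use of a weapon enhancement: +6 months
Obstruction enhancement: +57 months
Adjusted term: 126 months + 6 months + 57 months = 189 months
Early plea reduction: 15% of 189 months = 28 months (rounded down)
After reduction: 189 − 28 = 161 months
Less time served: 161 months − 2 months = 159 months
Minimum 42 months: 159 months meets the minimum, no increase.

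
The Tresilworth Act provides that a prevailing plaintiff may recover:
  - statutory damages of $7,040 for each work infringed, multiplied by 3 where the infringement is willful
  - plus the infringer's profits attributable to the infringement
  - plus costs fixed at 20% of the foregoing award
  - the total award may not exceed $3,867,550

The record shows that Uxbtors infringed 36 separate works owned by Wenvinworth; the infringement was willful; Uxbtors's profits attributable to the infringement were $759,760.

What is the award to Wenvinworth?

Statutory damages: 36 × $7,040 = $253,440
Trebled: 3 × $253,440 = $760,320
Combined award: $760,320 + $759,760 = $1,520,080
Costs: 20% of $1,520,080 = $304,016
Award plus costs: $1,520,080 + $304,016 = $1,824,096
Cap at $3,867,550: $1,824,096 is within the cap, no reduction.

$1,824,096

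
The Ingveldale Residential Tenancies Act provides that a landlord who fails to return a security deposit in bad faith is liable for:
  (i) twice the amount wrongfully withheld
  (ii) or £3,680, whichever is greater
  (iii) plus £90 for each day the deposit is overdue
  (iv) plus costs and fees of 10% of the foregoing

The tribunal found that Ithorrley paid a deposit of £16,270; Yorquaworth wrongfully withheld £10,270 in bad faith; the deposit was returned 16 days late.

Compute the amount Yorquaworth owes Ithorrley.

£24,178

Doubled: 2 × £10,270 = £20,540
Minimum £3,680: £20,540 meets the minimum, no increase.
Late-return penalty: 16 × £90 = £1,440
Damages plus late penalty: £20,540 + £1,440 = £21,980
Costs and fees: 10% of £21,980 = £2,198
Total recovery: £21,980 + £2,198 = £24,178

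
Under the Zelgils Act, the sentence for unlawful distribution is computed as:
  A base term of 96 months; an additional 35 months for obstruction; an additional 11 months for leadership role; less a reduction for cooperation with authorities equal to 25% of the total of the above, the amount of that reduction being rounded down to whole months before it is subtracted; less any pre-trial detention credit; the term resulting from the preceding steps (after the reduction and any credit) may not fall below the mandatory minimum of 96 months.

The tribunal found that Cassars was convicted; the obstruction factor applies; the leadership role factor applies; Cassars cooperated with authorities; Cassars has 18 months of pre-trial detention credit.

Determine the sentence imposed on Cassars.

Obstruction enhancement: +35 months
Leadership role enhancement: +11 months
Adjusted term: 96 months + 35 months + 11 months = 142 months
Cooperation with authorities reduction: 25% of 142 months = 35 months (rounded down)
After reduction: 142 − 35 = 107 months
Less pre-trial detention credit: 107 months − 18 months = 89 months
Minimum 96 months: 89 months is below the minimum → 96 months

96 months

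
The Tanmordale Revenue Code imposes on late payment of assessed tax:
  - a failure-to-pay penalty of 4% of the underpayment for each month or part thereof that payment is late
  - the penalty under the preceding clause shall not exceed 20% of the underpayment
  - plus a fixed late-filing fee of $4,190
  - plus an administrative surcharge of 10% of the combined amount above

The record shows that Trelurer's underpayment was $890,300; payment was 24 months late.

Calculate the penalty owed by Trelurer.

Penalty: $200,475

Accrued rate: 4% × 24 = 96%, capped at 20% → 20%
Failure-to-pay penalty: 20% of $890,300 = $178,060
Penalty before surcharge: $178,060 + $4,190 = $182,250
Administrative surcharge: 10% of $182,250 = $18,225
Total penalty: $182,250 + $18,225 = $200,475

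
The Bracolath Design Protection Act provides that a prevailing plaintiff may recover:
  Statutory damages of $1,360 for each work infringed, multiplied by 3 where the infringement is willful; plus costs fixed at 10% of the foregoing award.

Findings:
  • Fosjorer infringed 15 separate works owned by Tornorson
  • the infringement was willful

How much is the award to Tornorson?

Statutory damages: 15 × $1,360 = $20,400
Trebled: 3 × $20,400 = $61,200
Costs: 10% of $61,200 = $6,120
Award plus costs: $61,200 + $6,120 = $67,320

$67,320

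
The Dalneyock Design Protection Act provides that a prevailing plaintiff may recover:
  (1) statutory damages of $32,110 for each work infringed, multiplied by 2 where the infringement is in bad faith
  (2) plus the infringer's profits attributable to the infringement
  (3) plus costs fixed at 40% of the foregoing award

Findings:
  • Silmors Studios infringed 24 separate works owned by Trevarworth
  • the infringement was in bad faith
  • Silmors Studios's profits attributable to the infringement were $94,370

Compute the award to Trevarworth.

Statutory damages: 24 × $32,110 = $770,640
Doubled: 2 × $770,640 = $1,541,280
Combined award: $1,541,280 + $94,370 = $1,635,650
Costs: 40% of $1,635,650 = $654,260
Award plus costs: $1,635,650 + $654,260 = $2,289,910

$2,289,910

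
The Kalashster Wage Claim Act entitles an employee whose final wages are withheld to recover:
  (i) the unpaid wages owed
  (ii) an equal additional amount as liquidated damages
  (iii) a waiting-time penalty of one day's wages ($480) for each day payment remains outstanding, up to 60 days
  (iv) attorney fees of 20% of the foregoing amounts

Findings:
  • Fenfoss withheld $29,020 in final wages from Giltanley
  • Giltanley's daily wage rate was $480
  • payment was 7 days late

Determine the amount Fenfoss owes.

$73,680

Liquidated damages (equal amount): $29,020
Penalty days: min(7, 60) = 7
Waiting-time penalty: 7 × $480 = $3,360
Subtotal: $29,020 + $29,020 + $3,360 = $61,400
Attorney fees: 20% of $61,400 = $12,280
Total award: $61,400 + $12,280 = $73,680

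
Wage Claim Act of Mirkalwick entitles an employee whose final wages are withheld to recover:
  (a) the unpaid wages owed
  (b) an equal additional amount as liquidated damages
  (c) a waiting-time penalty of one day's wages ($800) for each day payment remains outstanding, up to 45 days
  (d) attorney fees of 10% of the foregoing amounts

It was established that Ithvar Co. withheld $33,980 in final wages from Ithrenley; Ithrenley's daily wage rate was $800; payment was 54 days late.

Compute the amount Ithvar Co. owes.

$114,356

Liquidated damages (equal amount): $33,980
Penalty days: min(54, 45) = 45
Waiting-time penalty: 45 × $800 = $36,000
Subtotal: $33,980 + $33,980 + $36,000 = $103,960
Attorney fees: 10% of $103,960 = $10,396
Total award: $103,960 + $10,396 = $114,356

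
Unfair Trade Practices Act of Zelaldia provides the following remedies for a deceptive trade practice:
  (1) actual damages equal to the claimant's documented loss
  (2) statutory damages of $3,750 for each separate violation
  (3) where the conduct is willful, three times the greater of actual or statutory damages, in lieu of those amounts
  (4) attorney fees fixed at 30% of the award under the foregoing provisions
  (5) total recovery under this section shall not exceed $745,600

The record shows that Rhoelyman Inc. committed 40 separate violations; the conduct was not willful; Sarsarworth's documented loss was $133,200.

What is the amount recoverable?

$368,160

Statutory damages: 40 × $3,750 = $150,000
Conduct not willful: the in-lieu enhancement does not apply.
Actual plus statutory damages: $133,200 + $150,000 = $283,200
Attorney fees: 30% of $283,200 = $84,960
Total before cap: $283,200 + $84,960 = $368,160
Cap at $745,600: $368,160 is within the cap, no reduction.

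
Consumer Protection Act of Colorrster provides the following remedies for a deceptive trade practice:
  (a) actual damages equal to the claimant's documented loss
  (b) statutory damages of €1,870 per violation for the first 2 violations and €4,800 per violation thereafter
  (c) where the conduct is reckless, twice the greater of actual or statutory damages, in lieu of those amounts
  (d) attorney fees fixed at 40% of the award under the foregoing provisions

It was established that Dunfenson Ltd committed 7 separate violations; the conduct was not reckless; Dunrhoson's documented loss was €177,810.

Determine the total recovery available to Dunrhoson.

Total recovery: €287,770

First 2 violations: 2 × €1,870 = €3,740
Remaining violations: (7 − 2) × €4,800 = €24,000
Statutory damages: €3,740 + €24,000 = €27,740
Conduct not reckless: the in-lieu enhancement does not apply.
Actual plus statutory damages: €177,810 + €27,740 = €205,550
Attorney fees: 40% of €205,550 = €82,220
Total recovery: €205,550 + €82,220 = €287,770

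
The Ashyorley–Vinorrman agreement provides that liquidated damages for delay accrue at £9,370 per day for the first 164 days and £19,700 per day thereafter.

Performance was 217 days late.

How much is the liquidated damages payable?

Liquidated damages: £2,580,780

First 164 days: 164 × £9,370 = £1,536,680
Remaining days: (217 − 164) × £19,700 = £1,044,100
Accrued per-day damages: £1,536,680 + £1,044,100 = £2,580,780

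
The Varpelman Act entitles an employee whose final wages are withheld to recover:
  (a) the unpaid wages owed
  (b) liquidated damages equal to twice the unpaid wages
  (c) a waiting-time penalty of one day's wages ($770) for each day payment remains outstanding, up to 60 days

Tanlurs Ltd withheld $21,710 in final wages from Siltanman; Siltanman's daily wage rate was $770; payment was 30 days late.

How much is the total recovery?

$88,230

Doubled: 2 × $21,710 = $43,420
Penalty days: min(30, 60) = 30
Waiting-time penalty: 30 × $770 = $23,100
Total award: $21,710 + $43,420 + $23,100 = $88,230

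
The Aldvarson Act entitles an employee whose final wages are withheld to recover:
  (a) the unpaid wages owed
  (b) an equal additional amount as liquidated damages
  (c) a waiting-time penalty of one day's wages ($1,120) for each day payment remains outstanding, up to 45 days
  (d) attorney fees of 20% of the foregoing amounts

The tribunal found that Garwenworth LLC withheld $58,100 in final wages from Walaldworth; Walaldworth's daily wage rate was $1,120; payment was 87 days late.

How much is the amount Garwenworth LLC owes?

Liquidated damages (equal amount): $58,100
Penalty days: min(87, 45) = 45
Waiting-time penalty: 45 × $1,120 = $50,400
Subtotal: $58,100 + $58,100 + $50,400 = $166,600
Attorney fees: 20% of $166,600 = $33,320
Total award: $166,600 + $33,320 = $199,920

$199,920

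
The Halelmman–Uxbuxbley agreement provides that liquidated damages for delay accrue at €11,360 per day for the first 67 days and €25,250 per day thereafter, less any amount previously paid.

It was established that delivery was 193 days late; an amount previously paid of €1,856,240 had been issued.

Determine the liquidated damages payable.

First 67 days: 67 × €11,360 = €761,120
Remaining days: (193 − 67) × €25,250 = €3,181,500
Accrued per-day damages: €761,120 + €3,181,500 = €3,942,620
Less amount previously paid: €3,942,620 − €1,856,240 = €2,086,380

Liquidated damages: €2,086,380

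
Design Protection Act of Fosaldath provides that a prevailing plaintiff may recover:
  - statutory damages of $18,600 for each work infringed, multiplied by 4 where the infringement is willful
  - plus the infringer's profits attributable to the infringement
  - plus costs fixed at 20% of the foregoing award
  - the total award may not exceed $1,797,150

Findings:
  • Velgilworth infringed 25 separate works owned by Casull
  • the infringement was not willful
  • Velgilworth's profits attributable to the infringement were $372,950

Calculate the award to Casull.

$1,005,540

Statutory damages: 25 × $18,600 = $465,000
Infringement not willful: no ×4 enhancement.
Combined award: $465,000 + $372,950 = $837,950
Costs: 20% of $837,950 = $167,590
Award plus costs: $837,950 + $167,590 = $1,005,540
Cap at $1,797,150: $1,005,540 is within the cap, no reduction.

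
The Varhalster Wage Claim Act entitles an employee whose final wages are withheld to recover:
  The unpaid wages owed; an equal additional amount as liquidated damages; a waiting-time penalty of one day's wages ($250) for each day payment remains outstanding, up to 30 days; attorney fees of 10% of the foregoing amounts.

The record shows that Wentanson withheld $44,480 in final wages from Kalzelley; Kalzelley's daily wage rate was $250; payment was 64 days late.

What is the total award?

Liquidated damages (equal amount): $44,480
Penalty days: min(64, 30) = 30
Waiting-time penalty: 30 × $250 = $7,500
Subtotal: $44,480 + $44,480 + $7,500 = $96,460
Attorney fees: 10% of $96,460 = $9,646
Total award: $96,460 + $9,646 = $106,106

$106,106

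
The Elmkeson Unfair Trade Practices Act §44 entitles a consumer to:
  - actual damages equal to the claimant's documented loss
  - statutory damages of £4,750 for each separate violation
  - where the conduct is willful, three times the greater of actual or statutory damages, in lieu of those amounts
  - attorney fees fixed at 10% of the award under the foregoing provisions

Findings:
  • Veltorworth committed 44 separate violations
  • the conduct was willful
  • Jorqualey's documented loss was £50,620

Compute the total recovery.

£689,700

Statutory damages: 44 × £4,750 = £209,000
Greater of actual damages (£50,620) or statutory damages (£209,000): £209,000
Trebled: 3 × £209,000 = £627,000
Attorney fees: 10% of £627,000 = £62,700
Total recovery: £627,000 + £62,700 = £689,700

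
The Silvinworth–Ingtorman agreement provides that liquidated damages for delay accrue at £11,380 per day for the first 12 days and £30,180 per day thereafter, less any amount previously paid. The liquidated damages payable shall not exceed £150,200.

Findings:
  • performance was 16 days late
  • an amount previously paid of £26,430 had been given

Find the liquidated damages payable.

First 12 days: 12 × £11,380 = £136,560
Remaining days: (16 − 12) × £30,180 = £120,720
Accrued per-day damages: £136,560 + £120,720 = £257,280
Less amount previously paid: £257,280 − £26,430 = £230,850
Cap at £150,200: £230,850 exceeds the cap → £150,200

Liquidated damages: £150,200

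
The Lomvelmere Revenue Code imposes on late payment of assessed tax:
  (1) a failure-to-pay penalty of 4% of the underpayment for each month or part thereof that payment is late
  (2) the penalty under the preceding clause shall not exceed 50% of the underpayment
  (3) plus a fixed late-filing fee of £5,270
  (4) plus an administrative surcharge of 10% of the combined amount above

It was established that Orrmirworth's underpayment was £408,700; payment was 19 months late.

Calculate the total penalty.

£230,582

Accrued rate: 4% × 19 = 76%, capped at 50% → 50%
Failure-to-pay penalty: 50% of £408,700 = £204,350
Penalty before surcharge: £204,350 + £5,270 = £209,620
Administrative surcharge: 10% of £209,620 = £20,962
Total penalty: £209,620 + £20,962 = £230,582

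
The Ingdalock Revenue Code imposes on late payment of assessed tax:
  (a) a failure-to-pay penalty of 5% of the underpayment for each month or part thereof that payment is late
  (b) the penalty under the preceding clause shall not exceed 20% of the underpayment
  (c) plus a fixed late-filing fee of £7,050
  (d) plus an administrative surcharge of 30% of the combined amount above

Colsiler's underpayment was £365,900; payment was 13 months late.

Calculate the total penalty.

Accrued rate: 5% × 13 = 65%, capped at 20% → 20%
Failure-to-pay penalty: 20% of £365,900 = £73,180
Penalty before surcharge: £73,180 + £7,050 = £80,230
Administrative surcharge: 30% of £80,230 = £24,069
Total penalty: £80,230 + £24,069 = £104,299

£104,299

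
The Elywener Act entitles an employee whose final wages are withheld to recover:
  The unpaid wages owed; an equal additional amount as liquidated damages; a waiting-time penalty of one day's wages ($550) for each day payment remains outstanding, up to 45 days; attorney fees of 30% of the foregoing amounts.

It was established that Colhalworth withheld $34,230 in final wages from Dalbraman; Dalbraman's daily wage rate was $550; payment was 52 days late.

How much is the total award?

Total award: $121,173

Liquidated damages (equal amount): $34,230
Penalty days: min(52, 45) = 45
Waiting-time penalty: 45 × $550 = $24,750
Subtotal: $34,230 + $34,230 + $24,750 = $93,210
Attorney fees: 30% of $93,210 = $27,963
Total award: $93,210 + $27,963 = $121,173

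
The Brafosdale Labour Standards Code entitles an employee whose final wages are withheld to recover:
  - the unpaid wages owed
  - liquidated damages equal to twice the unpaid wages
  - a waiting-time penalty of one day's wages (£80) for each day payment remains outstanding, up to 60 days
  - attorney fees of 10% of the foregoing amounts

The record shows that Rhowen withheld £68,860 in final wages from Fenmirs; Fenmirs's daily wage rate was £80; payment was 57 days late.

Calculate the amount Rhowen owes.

Doubled: 2 × £68,860 = £137,720
Penalty days: min(57, 60) = 57
Waiting-time penalty: 57 × £80 = £4,560
Subtotal: £68,860 + £137,720 + £4,560 = £211,140
Attorney fees: 10% of £211,140 = £21,114
Total award: £211,140 + £21,114 = £232,254

£232,254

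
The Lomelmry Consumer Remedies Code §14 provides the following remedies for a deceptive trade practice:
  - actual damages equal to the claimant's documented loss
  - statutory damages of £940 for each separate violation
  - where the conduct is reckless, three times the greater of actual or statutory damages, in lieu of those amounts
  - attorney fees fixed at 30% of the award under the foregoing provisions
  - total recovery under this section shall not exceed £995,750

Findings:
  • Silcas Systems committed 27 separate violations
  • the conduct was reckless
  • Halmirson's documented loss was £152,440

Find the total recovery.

Statutory damages: 27 × £940 = £25,380
Greater of actual damages (£152,440) or statutory damages (£25,380): £152,440
Trebled: 3 × £152,440 = £457,320
Attorney fees: 30% of £457,320 = £137,196
Total before cap: £457,320 + £137,196 = £594,516
Cap at £995,750: £594,516 is within the cap, no reduction.

£594,516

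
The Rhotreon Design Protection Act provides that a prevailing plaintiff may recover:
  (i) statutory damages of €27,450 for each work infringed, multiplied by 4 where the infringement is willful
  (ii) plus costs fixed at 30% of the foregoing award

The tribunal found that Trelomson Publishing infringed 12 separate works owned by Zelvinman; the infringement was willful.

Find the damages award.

Statutory damages: 12 × €27,450 = €329,400
Multiplied by 4: 4 × €329,400 = €1,317,600
Costs: 30% of €1,317,600 = €395,280
Award plus costs: €1,317,600 + €395,280 = €1,712,880

€1,712,880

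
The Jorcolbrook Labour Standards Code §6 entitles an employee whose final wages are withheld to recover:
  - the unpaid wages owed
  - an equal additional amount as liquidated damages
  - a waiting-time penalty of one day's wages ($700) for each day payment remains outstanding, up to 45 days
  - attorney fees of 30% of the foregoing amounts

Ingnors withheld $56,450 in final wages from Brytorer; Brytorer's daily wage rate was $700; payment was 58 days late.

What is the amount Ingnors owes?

$187,720

Liquidated damages (equal amount): $56,450
Penalty days: min(58, 45) = 45
Waiting-time penalty: 45 × $700 = $31,500
Subtotal: $56,450 + $56,450 + $31,500 = $144,400
Attorney fees: 30% of $144,400 = $43,320
Total award: $144,400 + $43,320 = $187,720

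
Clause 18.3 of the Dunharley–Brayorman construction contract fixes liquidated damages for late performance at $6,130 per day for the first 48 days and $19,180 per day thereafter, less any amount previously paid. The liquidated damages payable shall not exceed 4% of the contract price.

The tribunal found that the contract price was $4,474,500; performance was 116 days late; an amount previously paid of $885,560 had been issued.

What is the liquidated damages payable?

$178,980

First 48 days: 48 × $6,130 = $294,240
Remaining days: (116 − 48) × $19,180 = $1,304,240
Accrued per-day damages: $294,240 + $1,304,240 = $1,598,480
Less amount previously paid: $1,598,480 − $885,560 = $712,920
Cap: 4% of $4,474,500 = $178,980
Cap at $178,980: $712,920 exceeds the cap → $178,980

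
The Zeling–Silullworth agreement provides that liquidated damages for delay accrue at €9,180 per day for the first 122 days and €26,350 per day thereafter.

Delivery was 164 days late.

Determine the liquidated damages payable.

First 122 days: 122 × €9,180 = €1,119,960
Remaining days: (164 − 122) × €26,350 = €1,106,700
Accrued per-day damages: €1,119,960 + €1,106,700 = €2,226,660

€2,226,660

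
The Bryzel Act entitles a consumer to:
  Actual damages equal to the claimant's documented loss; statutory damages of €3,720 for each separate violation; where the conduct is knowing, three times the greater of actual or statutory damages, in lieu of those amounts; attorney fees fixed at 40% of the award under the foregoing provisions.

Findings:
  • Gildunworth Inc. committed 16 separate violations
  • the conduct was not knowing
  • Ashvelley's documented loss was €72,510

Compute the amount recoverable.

€184,842

Statutory damages: 16 × €3,720 = €59,520
Conduct not knowing: the in-lieu enhancement does not apply.
Actual plus statutory damages: €72,510 + €59,520 = €132,030
Attorney fees: 40% of €132,030 = €52,812
Total recovery: €132,030 + €52,812 = €184,842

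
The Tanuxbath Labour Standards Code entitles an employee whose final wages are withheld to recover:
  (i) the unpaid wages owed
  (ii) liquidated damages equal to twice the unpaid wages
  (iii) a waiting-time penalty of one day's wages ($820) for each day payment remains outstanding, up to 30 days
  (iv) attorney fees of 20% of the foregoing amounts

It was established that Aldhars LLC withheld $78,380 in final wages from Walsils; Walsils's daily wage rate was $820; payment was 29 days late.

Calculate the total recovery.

Doubled: 2 × $78,380 = $156,760
Penalty days: min(29, 30) = 29
Waiting-time penalty: 29 × $820 = $23,780
Subtotal: $78,380 + $156,760 + $23,780 = $258,920
Attorney fees: 20% of $258,920 = $51,784
Total award: $258,920 + $51,784 = $310,704

$310,704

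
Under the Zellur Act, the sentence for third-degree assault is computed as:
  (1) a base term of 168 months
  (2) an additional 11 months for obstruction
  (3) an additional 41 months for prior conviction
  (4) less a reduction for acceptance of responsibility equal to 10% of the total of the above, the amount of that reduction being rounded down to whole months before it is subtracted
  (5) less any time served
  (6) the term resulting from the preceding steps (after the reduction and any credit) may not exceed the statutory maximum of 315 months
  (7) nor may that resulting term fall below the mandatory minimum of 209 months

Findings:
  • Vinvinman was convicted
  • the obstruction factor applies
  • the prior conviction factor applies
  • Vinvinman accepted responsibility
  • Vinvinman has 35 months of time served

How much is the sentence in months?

Obstruction enhancement: +11 months
Prior conviction enhancement: +41 months
Adjusted term: 168 months + 11 months + 41 months = 220 months
Acceptance of responsibility reduction: 10% of 220 months = 22 months (rounded down)
After reduction: 220 − 22 = 198 months
Less time served: 198 months − 35 months = 163 months
Cap at 315 months: 163 months is within the cap, no reduction.
Minimum 209 months: 163 months is below the minimum → 209 months

209 months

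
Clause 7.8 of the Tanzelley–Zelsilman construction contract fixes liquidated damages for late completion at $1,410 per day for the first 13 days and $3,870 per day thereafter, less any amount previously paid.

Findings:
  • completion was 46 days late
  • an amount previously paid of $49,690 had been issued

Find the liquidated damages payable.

First 13 days: 13 × $1,410 = $18,330
Remaining days: (46 − 13) × $3,870 = $127,710
Accrued per-day damages: $18,330 + $127,710 = $146,040
Less amount previously paid: $146,040 − $49,690 = $96,350

$96,350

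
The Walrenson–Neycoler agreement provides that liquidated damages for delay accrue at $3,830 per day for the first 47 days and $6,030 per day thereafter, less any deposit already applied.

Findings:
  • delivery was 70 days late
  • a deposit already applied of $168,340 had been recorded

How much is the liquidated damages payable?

Liquidated damages: $150,360

First 47 days: 47 × $3,830 = $180,010
Remaining days: (70 − 47) × $6,030 = $138,690
Accrued per-day damages: $180,010 + $138,690 = $318,700
Less deposit already applied: $318,700 − $168,340 = $150,360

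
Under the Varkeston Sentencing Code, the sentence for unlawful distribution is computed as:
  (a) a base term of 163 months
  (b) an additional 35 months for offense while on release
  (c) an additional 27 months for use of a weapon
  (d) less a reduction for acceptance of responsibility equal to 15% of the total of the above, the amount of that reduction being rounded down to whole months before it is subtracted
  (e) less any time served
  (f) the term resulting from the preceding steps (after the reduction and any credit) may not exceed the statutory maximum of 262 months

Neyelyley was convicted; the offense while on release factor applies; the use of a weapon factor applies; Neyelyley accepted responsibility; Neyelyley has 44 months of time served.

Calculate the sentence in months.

Offense while on release enhancement: +35 months
Use of a weapon enhancement: +27 months
Adjusted term: 163 months + 35 months + 27 months = 225 months
Acceptance of responsibility reduction: 15% of 225 months = 33 months (rounded down)
After reduction: 225 − 33 = 192 months
Less time served: 192 months − 44 months = 148 months
Cap at 262 months: 148 months is within the cap, no reduction.

148 months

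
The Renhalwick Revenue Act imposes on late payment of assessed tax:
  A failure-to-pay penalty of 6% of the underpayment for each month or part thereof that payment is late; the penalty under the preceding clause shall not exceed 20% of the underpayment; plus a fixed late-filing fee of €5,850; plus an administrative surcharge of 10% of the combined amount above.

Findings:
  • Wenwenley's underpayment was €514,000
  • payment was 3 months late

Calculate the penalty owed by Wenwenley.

€108,207

Accrued rate: 6% × 3 = 18%, capped at 20% → 18%
Failure-to-pay penalty: 18% of €514,000 = €92,520
Penalty before surcharge: €92,520 + €5,850 = €98,370
Administrative surcharge: 10% of €98,370 = €9,837
Total penalty: €98,370 + €9,837 = €108,207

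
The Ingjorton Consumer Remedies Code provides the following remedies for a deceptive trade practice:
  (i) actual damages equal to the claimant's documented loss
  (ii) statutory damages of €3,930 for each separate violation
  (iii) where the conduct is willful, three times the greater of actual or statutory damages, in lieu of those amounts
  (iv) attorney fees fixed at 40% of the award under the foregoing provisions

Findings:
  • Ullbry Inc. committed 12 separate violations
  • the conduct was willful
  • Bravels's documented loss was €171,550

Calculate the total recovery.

Statutory damages: 12 × €3,930 = €47,160
Greater of actual damages (€171,550) or statutory damages (€47,160): €171,550
Trebled: 3 × €171,550 = €514,650
Attorney fees: 40% of €514,650 = €205,860
Total recovery: €514,650 + €205,860 = €720,510

€720,510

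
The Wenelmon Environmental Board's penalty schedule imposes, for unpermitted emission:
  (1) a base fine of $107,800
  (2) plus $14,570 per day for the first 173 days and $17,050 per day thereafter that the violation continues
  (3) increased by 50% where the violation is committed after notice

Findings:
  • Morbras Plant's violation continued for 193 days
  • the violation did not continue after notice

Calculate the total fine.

First 173 days: 173 × $14,570 = $2,520,610
Remaining days: (193 − 173) × $17,050 = $341,000
Per-day component: $2,520,610 + $341,000 = $2,861,610
Base plus per-day: $107,800 + $2,861,610 = $2,969,410
The violation did not continue after notice: no 50% increase.

$2,969,410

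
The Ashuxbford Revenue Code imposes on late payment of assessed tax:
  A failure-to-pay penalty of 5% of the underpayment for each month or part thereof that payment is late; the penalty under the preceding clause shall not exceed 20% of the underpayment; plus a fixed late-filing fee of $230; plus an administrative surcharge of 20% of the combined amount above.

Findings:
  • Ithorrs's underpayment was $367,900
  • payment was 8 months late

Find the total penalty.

Penalty: $88,572

Accrued rate: 5% × 8 = 40%, capped at 20% → 20%
Failure-to-pay penalty: 20% of $367,900 = $73,580
Penalty before surcharge: $73,580 + $230 = $73,810
Administrative surcharge: 20% of $73,810 = $14,762
Total penalty: $73,810 + $14,762 = $88,572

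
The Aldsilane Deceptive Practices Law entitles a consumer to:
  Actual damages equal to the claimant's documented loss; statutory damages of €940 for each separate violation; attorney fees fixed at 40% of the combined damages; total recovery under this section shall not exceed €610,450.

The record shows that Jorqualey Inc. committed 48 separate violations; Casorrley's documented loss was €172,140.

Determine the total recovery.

€304,164

Statutory damages: 48 × €940 = €45,120
Combined damages: €172,140 + €45,120 = €217,260
Attorney fees: 40% of €217,260 = €86,904
Total before cap: €217,260 + €86,904 = €304,164
Cap at €610,450: €304,164 is within the cap, no reduction.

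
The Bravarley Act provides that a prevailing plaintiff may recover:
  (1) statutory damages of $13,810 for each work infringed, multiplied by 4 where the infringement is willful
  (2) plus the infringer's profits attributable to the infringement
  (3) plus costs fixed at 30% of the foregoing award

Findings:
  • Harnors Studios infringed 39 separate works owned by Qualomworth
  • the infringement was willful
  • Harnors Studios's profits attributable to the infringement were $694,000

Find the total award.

$3,702,868

Statutory damages: 39 × $13,810 = $538,590
Multiplied by 4: 4 × $538,590 = $2,154,360
Combined award: $2,154,360 + $694,000 = $2,848,360
Costs: 30% of $2,848,360 = $854,508
Award plus costs: $2,848,360 + $854,508 = $3,702,868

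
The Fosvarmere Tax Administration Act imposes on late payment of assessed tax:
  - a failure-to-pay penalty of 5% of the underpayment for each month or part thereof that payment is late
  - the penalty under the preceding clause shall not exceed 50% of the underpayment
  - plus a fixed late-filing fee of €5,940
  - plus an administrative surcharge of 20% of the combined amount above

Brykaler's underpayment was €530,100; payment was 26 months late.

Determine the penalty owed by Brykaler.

Accrued rate: 5% × 26 = 130%, capped at 50% → 50%
Failure-to-pay penalty: 50% of €530,100 = €265,050
Penalty before surcharge: €265,050 + €5,940 = €270,990
Administrative surcharge: 20% of €270,990 = €54,198
Total penalty: €270,990 + €54,198 = €325,188

€325,188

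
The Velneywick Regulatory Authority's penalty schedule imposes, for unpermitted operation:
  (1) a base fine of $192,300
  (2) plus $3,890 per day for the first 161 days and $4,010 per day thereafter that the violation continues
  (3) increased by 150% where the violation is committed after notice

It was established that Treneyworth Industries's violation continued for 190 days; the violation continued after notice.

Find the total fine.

$2,337,200

First 161 days: 161 × $3,890 = $626,290
Remaining days: (190 − 161) × $4,010 = $116,290
Per-day component: $626,290 + $116,290 = $742,580
Base plus per-day: $192,300 + $742,580 = $934,880
Enhancement: 150% of $934,880 = $1,402,320
Enhanced fine: $934,880 + $1,402,320 = $2,337,200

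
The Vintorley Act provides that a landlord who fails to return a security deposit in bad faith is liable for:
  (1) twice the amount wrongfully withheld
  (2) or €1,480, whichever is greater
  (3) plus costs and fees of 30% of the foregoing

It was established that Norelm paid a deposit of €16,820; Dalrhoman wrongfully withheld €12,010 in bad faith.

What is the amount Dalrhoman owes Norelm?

Doubled: 2 × €12,010 = €24,020
Minimum €1,480: €24,020 meets the minimum, no increase.
Costs and fees: 30% of €24,020 = €7,206
Total recovery: €24,020 + €7,206 = €31,226

€31,226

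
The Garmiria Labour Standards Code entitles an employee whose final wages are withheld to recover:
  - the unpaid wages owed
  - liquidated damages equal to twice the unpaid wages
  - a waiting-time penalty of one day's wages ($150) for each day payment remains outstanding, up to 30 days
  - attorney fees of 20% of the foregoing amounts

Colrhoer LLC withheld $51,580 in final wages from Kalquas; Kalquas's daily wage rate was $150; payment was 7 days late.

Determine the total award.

$186,948

Doubled: 2 × $51,580 = $103,160
Penalty days: min(7, 30) = 7
Waiting-time penalty: 7 × $150 = $1,050
Subtotal: $51,580 + $103,160 + $1,050 = $155,790
Attorney fees: 20% of $155,790 = $31,158
Total award: $155,790 + $31,158 = $186,948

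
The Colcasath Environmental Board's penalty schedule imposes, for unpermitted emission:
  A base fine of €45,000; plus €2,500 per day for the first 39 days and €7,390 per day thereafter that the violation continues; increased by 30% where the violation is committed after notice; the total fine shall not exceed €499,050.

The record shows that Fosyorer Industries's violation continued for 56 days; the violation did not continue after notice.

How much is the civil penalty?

€268,130

First 39 days: 39 × €2,500 = €97,500
Remaining days: (56 − 39) × €7,390 = €125,630
Per-day component: €97,500 + €125,630 = €223,130
Base plus per-day: €45,000 + €223,130 = €268,130
The violation did not continue after notice: no 30% increase.
Cap at €499,050: €268,130 is within the cap, no reduction.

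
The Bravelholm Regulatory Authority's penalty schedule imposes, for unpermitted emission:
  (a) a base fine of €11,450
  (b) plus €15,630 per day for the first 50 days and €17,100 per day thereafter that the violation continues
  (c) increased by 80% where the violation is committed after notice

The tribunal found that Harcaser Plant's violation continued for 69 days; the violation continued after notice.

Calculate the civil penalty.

First 50 days: 50 × €15,630 = €781,500
Remaining days: (69 − 50) × €17,100 = €324,900
Per-day component: €781,500 + €324,900 = €1,106,400
Base plus per-day: €11,450 + €1,106,400 = €1,117,850
Enhancement: 80% of €1,117,850 = €894,280
Enhanced fine: €1,117,850 + €894,280 = €2,012,130

€2,012,130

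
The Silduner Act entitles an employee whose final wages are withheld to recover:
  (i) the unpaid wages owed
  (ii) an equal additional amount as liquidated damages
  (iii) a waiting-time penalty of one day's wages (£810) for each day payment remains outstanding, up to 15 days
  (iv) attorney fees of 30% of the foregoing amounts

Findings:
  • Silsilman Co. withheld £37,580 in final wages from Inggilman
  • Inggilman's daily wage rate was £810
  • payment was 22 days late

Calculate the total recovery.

Liquidated damages (equal amount): £37,580
Penalty days: min(22, 15) = 15
Waiting-time penalty: 15 × £810 = £12,150
Subtotal: £37,580 + £37,580 + £12,150 = £87,310
Attorney fees: 30% of £87,310 = £26,193
Total award: £87,310 + £26,193 = £113,503

£113,503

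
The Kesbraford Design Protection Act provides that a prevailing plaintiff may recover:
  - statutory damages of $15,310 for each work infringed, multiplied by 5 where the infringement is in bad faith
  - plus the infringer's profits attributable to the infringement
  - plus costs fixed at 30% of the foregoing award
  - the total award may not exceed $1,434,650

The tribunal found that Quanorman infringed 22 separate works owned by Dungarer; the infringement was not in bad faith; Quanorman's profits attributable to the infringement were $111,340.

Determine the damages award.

$582,608

Statutory damages: 22 × $15,310 = $336,820
Infringement not in bad faith: no ×5 enhancement.
Combined award: $336,820 + $111,340 = $448,160
Costs: 30% of $448,160 = $134,448
Award plus costs: $448,160 + $134,448 = $582,608
Cap at $1,434,650: $582,608 is within the cap, no reduction.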